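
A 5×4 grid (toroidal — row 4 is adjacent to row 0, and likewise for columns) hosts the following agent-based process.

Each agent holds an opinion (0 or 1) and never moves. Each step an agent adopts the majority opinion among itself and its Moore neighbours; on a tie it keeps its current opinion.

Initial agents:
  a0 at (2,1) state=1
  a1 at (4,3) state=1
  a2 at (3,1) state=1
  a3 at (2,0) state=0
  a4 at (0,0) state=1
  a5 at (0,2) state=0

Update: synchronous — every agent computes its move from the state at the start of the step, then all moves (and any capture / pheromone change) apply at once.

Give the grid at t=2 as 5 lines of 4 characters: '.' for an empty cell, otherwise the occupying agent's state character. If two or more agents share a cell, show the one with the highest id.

t=1: a0@(2,1):1 a1@(4,3):1 a2@(3,1):1 a3@(2,0):1 a4@(0,0):1 a5@(0,2):0
t=2: (unchanged — steady state)

1.0.
....
11..
.1..
...1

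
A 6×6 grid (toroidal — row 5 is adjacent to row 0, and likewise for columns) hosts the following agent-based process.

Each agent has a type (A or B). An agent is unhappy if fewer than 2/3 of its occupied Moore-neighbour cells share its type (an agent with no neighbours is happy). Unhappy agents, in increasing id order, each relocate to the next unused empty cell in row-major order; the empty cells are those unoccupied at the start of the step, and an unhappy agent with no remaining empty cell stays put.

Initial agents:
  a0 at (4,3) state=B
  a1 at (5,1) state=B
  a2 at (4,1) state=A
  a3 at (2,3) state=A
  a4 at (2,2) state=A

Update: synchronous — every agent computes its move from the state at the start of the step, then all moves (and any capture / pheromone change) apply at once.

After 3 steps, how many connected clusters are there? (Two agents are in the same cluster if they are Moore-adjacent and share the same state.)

t=1: a0@(4,3):B a1@(0,0):B a2@(0,1):A a3@(2,3):A a4@(2,2):A
t=2: a0@(4,3):B a1@(0,2):B a2@(0,3):A a3@(2,3):A a4@(2,2):A
t=3: a0@(4,3):B a1@(0,0):B a2@(0,1):A a3@(2,3):A a4@(2,2):A

4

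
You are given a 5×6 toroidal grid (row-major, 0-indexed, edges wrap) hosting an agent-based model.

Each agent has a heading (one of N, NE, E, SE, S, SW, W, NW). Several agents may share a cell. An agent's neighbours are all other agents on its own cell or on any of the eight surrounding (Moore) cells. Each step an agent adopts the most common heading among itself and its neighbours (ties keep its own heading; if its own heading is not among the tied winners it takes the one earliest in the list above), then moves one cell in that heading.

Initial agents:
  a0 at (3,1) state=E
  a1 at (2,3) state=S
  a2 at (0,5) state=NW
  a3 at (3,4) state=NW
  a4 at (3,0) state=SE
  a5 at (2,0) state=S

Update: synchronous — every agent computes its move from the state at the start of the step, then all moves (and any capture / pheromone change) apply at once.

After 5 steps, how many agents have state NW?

t=1: a0@(3,2):E a1@(3,3):S a2@(4,4):NW a3@(2,3):NW a4@(4,1):SE a5@(3,0):S
t=2: a0@(3,3):E a1@(2,2):NW a2@(3,3):NW a3@(1,2):NW a4@(0,2):SE a5@(4,0):S
t=3: a0@(2,2):NW a1@(1,1):NW a2@(2,2):NW a3@(0,1):NW a4@(1,3):SE a5@(0,0):S
t=4: a0@(1,1):NW a1@(0,0):NW a2@(1,1):NW a3@(4,0):NW a4@(0,2):NW a5@(4,5):NW
t=5: a0@(0,0):NW a1@(4,5):NW a2@(0,0):NW a3@(3,5):NW a4@(4,1):NW a5@(3,4):NW

6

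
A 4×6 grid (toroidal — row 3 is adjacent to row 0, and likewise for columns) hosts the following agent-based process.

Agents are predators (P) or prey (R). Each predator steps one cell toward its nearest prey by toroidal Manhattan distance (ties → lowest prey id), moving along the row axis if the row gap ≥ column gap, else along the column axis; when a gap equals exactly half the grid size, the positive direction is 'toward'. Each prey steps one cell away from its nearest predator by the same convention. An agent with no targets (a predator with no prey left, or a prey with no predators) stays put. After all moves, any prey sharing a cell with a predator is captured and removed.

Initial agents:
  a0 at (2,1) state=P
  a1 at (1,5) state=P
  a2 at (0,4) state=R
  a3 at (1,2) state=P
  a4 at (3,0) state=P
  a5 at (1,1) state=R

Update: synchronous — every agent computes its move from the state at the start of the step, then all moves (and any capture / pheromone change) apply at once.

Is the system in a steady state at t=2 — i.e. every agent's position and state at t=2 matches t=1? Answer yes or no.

t=1: a0@(1,1):P a1@(0,5):P a2@(3,4):R a3@(1,1):P a4@(3,5):P a5@(0,1):R
t=2: a0@(0,1):P a1@(3,5):P a2@(3,3):R a3@(0,1):P a4@(3,4):P a5@(3,1):R

no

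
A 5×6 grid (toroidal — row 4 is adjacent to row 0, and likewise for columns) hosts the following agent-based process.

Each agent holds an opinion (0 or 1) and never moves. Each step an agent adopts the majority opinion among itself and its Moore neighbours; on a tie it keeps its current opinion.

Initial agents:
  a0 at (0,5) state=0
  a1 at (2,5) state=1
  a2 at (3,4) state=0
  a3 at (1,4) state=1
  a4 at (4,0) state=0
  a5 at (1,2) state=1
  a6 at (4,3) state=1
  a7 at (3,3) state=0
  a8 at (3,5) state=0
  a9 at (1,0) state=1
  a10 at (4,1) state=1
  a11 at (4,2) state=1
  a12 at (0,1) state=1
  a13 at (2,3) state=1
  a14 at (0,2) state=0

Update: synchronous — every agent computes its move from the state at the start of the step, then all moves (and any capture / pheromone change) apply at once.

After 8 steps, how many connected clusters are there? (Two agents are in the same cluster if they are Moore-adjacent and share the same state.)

2

t=1: a0@(0,5):0 a1@(2,5):1 a2@(3,4):0 a3@(1,4):1 a4@(4,0):0 a5@(1,2):1 a6@(4,3):0 a7@(3,3):1 a8@(3,5):0 a9@(1,0):1 a10@(4,1):1 a11@(4,2):1 a12@(0,1):1 a13@(2,3):1 a14@(0,2):1
t=2: a0@(0,5):0 a1@(2,5):1 a2@(3,4):0 a3@(1,4):1 a4@(4,0):0 a5@(1,2):1 a6@(4,3):1 a7@(3,3):1 a8@(3,5):0 a9@(1,0):1 a10@(4,1):1 a11@(4,2):1 a12@(0,1):1 a13@(2,3):1 a14@(0,2):1
t=3: a0@(0,5):0 a1@(2,5):1 a2@(3,4):1 a3@(1,4):1 a4@(4,0):0 a5@(1,2):1 a6@(4,3):1 a7@(3,3):1 a8@(3,5):0 a9@(1,0):1 a10@(4,1):1 a11@(4,2):1 a12@(0,1):1 a13@(2,3):1 a14@(0,2):1
t=4: (unchanged — steady state)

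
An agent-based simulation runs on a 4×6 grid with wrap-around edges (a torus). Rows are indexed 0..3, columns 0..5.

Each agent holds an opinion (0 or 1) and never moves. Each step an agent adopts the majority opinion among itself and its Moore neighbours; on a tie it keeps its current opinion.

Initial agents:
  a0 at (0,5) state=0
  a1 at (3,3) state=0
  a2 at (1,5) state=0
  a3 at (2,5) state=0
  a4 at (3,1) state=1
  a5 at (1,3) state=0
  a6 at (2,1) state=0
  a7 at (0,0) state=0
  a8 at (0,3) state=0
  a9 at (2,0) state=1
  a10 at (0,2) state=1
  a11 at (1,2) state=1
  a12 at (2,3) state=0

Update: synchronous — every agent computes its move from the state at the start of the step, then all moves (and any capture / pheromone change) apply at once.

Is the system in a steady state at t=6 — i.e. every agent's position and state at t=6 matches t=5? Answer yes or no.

t=1: a0@(0,5):0 a1@(3,3):0 a2@(1,5):0 a3@(2,5):0 a4@(3,1):1 a5@(1,3):0 a6@(2,1):1 a7@(0,0):0 a8@(0,3):0 a9@(2,0):0 a10@(0,2):1 a11@(1,2):0 a12@(2,3):0
t=2: a0@(0,5):0 a1@(3,3):0 a2@(1,5):0 a3@(2,5):0 a4@(3,1):1 a5@(1,3):0 a6@(2,1):1 a7@(0,0):0 a8@(0,3):0 a9@(2,0):0 a10@(0,2):0 a11@(1,2):0 a12@(2,3):0
t=3: a0@(0,5):0 a1@(3,3):0 a2@(1,5):0 a3@(2,5):0 a4@(3,1):0 a5@(1,3):0 a6@(2,1):1 a7@(0,0):0 a8@(0,3):0 a9@(2,0):0 a10@(0,2):0 a11@(1,2):0 a12@(2,3):0
t=4: a0@(0,5):0 a1@(3,3):0 a2@(1,5):0 a3@(2,5):0 a4@(3,1):0 a5@(1,3):0 a6@(2,1):0 a7@(0,0):0 a8@(0,3):0 a9@(2,0):0 a10@(0,2):0 a11@(1,2):0 a12@(2,3):0
t=5: (unchanged — steady state)

yes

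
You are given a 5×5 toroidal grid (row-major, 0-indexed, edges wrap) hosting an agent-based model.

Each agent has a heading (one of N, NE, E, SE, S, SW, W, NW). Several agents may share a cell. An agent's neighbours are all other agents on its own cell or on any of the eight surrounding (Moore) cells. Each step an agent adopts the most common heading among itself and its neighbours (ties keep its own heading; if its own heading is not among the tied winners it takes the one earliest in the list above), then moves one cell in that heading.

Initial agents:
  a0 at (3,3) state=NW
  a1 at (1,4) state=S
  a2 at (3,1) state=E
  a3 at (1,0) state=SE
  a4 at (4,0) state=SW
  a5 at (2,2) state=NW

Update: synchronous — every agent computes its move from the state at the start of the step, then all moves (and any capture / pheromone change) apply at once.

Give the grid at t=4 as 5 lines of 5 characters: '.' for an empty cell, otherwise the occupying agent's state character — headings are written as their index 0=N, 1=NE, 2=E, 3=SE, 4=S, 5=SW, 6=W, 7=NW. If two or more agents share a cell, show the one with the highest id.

.....
.....
.....
25.7.
...77

t=1: a0@(2,2):NW a1@(2,4):S a2@(3,2):E a3@(2,1):SE a4@(0,4):SW a5@(1,1):NW
t=2: a0@(1,1):NW a1@(3,4):S a2@(3,3):E a3@(1,0):NW a4@(1,3):SW a5@(0,0):NW
t=3: a0@(0,0):NW a1@(4,4):S a2@(3,4):E a3@(0,4):NW a4@(2,2):SW a5@(4,4):NW
t=4: a0@(4,4):NW a1@(3,3):NW a2@(3,0):E a3@(4,3):NW a4@(3,1):SW a5@(3,3):NW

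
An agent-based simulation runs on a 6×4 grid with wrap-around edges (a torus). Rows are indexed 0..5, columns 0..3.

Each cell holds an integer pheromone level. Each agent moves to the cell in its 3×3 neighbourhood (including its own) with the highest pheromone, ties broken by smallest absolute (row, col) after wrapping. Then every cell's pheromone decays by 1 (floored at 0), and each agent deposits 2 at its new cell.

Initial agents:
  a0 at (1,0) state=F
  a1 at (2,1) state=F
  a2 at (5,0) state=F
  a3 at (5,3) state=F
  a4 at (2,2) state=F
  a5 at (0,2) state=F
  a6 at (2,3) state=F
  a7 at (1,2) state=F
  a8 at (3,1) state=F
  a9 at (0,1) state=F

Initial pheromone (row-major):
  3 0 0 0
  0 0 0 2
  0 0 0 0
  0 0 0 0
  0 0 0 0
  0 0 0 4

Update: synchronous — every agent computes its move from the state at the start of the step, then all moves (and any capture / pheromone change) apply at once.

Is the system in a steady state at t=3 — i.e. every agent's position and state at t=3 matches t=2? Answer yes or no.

yes

t=1: a0@(0,0) a1@(1,0) a2@(5,3) a3@(5,3) a4@(1,3) a5@(5,3) a6@(1,3) a7@(1,3) a8@(2,0) a9@(0,0) | pheromone: 6 0 0 0 / 2 0 0 7 / 2 0 0 0 / 0 0 0 0 / 0 0 0 0 / 0 0 0 9
t=2: a0@(5,3) a1@(1,3) a2@(5,3) a3@(5,3) a4@(1,3) a5@(5,3) a6@(1,3) a7@(1,3) a8@(1,3) a9@(5,3) | pheromone: 5 0 0 0 / 1 0 0 16 / 1 0 0 0 / 0 0 0 0 / 0 0 0 0 / 0 0 0 18
t=3: a0@(5,3) a1@(1,3) a2@(5,3) a3@(5,3) a4@(1,3) a5@(5,3) a6@(1,3) a7@(1,3) a8@(1,3) a9@(5,3) | pheromone: 4 0 0 0 / 0 0 0 25 / 0 0 0 0 / 0 0 0 0 / 0 0 0 0 / 0 0 0 27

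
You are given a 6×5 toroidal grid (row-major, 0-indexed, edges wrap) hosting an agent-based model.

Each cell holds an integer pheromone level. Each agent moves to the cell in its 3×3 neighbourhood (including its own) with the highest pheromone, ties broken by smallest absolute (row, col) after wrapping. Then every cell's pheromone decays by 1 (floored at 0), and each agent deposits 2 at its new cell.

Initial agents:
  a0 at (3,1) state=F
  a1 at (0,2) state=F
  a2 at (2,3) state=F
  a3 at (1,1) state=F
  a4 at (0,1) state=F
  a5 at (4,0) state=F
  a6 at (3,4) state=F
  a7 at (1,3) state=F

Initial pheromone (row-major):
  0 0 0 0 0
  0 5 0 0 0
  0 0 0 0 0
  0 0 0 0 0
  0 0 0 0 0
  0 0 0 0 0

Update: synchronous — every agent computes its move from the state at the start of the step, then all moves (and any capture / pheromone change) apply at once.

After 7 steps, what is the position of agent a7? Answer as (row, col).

(1, 1)

t=1: a0@(2,0) a1@(1,1) a2@(1,2) a3@(1,1) a4@(1,1) a5@(3,0) a6@(2,0) a7@(0,2) | pheromone: 0 0 2 0 0 / 0 10 2 0 0 / 4 0 0 0 0 / 2 0 0 0 0 / 0 0 0 0 0 / 0 0 0 0 0
t=2: a0@(1,1) a1@(1,1) a2@(1,1) a3@(1,1) a4@(1,1) a5@(2,0) a6@(1,1) a7@(1,1) | pheromone: 0 0 1 0 0 / 0 23 1 0 0 / 5 0 0 0 0 / 1 0 0 0 0 / 0 0 0 0 0 / 0 0 0 0 0
t=3: a0@(1,1) a1@(1,1) a2@(1,1) a3@(1,1) a4@(1,1) a5@(1,1) a6@(1,1) a7@(1,1) | pheromone: 0 0 0 0 0 / 0 38 0 0 0 / 4 0 0 0 0 / 0 0 0 0 0 / 0 0 0 0 0 / 0 0 0 0 0
t=4: a0@(1,1) a1@(1,1) a2@(1,1) a3@(1,1) a4@(1,1) a5@(1,1) a6@(1,1) a7@(1,1) | pheromone: 0 0 0 0 0 / 0 53 0 0 0 / 3 0 0 0 0 / 0 0 0 0 0 / 0 0 0 0 0 / 0 0 0 0 0
t=5: a0@(1,1) a1@(1,1) a2@(1,1) a3@(1,1) a4@(1,1) a5@(1,1) a6@(1,1) a7@(1,1) | pheromone: 0 0 0 0 0 / 0 68 0 0 0 / 2 0 0 0 0 / 0 0 0 0 0 / 0 0 0 0 0 / 0 0 0 0 0
t=6: a0@(1,1) a1@(1,1) a2@(1,1) a3@(1,1) a4@(1,1) a5@(1,1) a6@(1,1) a7@(1,1) | pheromone: 0 0 0 0 0 / 0 83 0 0 0 / 1 0 0 0 0 / 0 0 0 0 0 / 0 0 0 0 0 / 0 0 0 0 0
t=7: a0@(1,1) a1@(1,1) a2@(1,1) a3@(1,1) a4@(1,1) a5@(1,1) a6@(1,1) a7@(1,1) | pheromone: 0 0 0 0 0 / 0 98 0 0 0 / 0 0 0 0 0 / 0 0 0 0 0 / 0 0 0 0 0 / 0 0 0 0 0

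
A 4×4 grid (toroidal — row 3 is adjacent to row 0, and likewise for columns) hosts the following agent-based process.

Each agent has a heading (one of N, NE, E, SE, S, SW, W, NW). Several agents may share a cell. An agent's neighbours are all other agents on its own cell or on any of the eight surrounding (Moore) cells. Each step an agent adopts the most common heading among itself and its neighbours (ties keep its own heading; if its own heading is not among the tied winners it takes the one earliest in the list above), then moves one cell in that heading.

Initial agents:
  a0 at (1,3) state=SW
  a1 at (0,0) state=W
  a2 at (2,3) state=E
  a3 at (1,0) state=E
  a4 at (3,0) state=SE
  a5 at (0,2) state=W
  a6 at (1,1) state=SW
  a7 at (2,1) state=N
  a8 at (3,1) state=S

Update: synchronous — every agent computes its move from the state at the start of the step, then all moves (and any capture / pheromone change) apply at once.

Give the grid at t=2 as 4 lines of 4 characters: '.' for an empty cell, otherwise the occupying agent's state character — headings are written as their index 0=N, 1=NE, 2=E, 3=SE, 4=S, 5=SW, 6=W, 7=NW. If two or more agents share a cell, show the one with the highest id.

..2.
222.
.2..
...6

t=1: a0@(1,0):E a1@(1,3):SW a2@(2,0):E a3@(1,1):E a4@(0,1):SE a5@(1,1):SW a6@(1,0):W a7@(1,1):N a8@(3,0):W
t=2: a0@(1,1):E a1@(1,0):E a2@(2,1):E a3@(1,2):E a4@(0,2):E a5@(1,2):E a6@(1,1):E a7@(1,2):E a8@(3,3):W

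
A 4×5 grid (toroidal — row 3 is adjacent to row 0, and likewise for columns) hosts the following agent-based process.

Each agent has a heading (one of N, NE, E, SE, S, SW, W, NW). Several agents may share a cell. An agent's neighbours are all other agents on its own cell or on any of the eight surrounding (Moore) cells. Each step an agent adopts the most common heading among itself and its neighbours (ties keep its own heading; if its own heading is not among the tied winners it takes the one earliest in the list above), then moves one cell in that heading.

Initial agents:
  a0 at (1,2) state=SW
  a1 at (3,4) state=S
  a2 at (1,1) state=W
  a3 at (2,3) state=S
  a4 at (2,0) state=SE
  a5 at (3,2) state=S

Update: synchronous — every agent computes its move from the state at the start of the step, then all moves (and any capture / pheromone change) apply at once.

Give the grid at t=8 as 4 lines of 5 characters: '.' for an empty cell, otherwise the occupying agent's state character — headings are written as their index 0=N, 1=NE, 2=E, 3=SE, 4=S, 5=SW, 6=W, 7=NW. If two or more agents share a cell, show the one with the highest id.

t=1: a0@(2,1):SW a1@(0,4):S a2@(1,0):W a3@(3,3):S a4@(3,1):SE a5@(0,2):S
t=2: a0@(3,0):SW a1@(1,4):S a2@(1,4):W a3@(0,3):S a4@(0,2):SE a5@(1,2):S
t=3: a0@(0,4):SW a1@(2,4):S a2@(2,4):S a3@(1,3):S a4@(1,2):S a5@(2,2):S
t=4: a0@(1,3):SW a1@(3,4):S a2@(3,4):S a3@(2,3):S a4@(2,2):S a5@(3,2):S
t=5: a0@(2,3):S a1@(0,4):S a2@(0,4):S a3@(3,3):S a4@(3,2):S a5@(0,2):S
t=6: a0@(3,3):S a1@(1,4):S a2@(1,4):S a3@(0,3):S a4@(0,2):S a5@(1,2):S
t=7: a0@(0,3):S a1@(2,4):S a2@(2,4):S a3@(1,3):S a4@(1,2):S a5@(2,2):S
t=8: a0@(1,3):S a1@(3,4):S a2@(3,4):S a3@(2,3):S a4@(2,2):S a5@(3,2):S

.....
...4.
..44.
..4.4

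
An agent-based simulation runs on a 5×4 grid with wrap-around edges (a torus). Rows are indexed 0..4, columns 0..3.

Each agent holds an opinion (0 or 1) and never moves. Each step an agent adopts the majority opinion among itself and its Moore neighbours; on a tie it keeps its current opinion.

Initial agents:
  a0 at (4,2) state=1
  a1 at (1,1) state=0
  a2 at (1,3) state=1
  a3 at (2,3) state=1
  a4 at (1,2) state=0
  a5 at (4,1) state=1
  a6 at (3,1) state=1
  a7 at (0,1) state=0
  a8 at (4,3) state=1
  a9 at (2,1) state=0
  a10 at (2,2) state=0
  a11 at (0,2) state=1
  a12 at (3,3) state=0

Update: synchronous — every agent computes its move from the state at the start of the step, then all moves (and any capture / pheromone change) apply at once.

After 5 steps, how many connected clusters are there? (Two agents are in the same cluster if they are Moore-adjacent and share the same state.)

2

t=1: a0@(4,2):1 a1@(1,1):0 a2@(1,3):1 a3@(2,3):0 a4@(1,2):0 a5@(4,1):1 a6@(3,1):1 a7@(0,1):0 a8@(4,3):1 a9@(2,1):0 a10@(2,2):0 a11@(0,2):1 a12@(3,3):1
t=2: a0@(4,2):1 a1@(1,1):0 a2@(1,3):0 a3@(2,3):0 a4@(1,2):0 a5@(4,1):1 a6@(3,1):1 a7@(0,1):0 a8@(4,3):1 a9@(2,1):0 a10@(2,2):0 a11@(0,2):1 a12@(3,3):1
t=3: (unchanged — steady state)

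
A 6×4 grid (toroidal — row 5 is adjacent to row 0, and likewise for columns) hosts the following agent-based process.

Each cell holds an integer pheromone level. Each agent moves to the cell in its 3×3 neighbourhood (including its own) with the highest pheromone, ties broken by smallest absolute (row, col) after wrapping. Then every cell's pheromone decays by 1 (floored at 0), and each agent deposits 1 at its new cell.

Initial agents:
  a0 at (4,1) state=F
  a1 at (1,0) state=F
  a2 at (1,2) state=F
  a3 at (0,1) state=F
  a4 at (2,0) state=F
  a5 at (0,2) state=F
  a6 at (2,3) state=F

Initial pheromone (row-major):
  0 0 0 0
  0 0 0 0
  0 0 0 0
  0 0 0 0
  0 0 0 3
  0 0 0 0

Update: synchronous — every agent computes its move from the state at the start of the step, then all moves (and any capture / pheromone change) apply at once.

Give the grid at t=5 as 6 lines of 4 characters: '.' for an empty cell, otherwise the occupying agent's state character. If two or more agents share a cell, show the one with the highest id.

t=1: a0@(3,0) a1@(0,0) a2@(0,1) a3@(0,0) a4@(1,0) a5@(0,1) a6@(1,0) | pheromone: 2 2 0 0 / 2 0 0 0 / 0 0 0 0 / 1 0 0 0 / 0 0 0 2 / 0 0 0 0
t=2: a0@(4,3) a1@(0,0) a2@(0,0) a3@(0,0) a4@(0,0) a5@(0,0) a6@(0,0) | pheromone: 7 1 0 0 / 1 0 0 0 / 0 0 0 0 / 0 0 0 0 / 0 0 0 2 / 0 0 0 0
t=3: a0@(4,3) a1@(0,0) a2@(0,0) a3@(0,0) a4@(0,0) a5@(0,0) a6@(0,0) | pheromone: 12 0 0 0 / 0 0 0 0 / 0 0 0 0 / 0 0 0 0 / 0 0 0 2 / 0 0 0 0
t=4: a0@(4,3) a1@(0,0) a2@(0,0) a3@(0,0) a4@(0,0) a5@(0,0) a6@(0,0) | pheromone: 17 0 0 0 / 0 0 0 0 / 0 0 0 0 / 0 0 0 0 / 0 0 0 2 / 0 0 0 0
t=5: a0@(4,3) a1@(0,0) a2@(0,0) a3@(0,0) a4@(0,0) a5@(0,0) a6@(0,0) | pheromone: 22 0 0 0 / 0 0 0 0 / 0 0 0 0 / 0 0 0 0 / 0 0 0 2 / 0 0 0 0

F...
....
....
....
...F
....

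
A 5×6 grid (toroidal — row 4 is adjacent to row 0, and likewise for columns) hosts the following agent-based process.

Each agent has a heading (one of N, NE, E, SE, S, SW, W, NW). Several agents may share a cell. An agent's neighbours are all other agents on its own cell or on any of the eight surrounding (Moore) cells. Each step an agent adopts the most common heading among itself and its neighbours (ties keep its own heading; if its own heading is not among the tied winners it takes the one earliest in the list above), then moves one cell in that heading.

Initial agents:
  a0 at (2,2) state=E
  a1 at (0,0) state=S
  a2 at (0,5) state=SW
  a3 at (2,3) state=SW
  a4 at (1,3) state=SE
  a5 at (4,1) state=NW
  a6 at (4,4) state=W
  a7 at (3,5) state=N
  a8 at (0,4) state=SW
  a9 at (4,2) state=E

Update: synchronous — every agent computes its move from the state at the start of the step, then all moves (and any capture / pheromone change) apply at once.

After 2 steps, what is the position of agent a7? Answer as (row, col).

(1, 5)

t=1: a0@(2,3):E a1@(1,0):S a2@(1,4):SW a3@(3,2):SW a4@(2,2):SW a5@(3,0):NW a6@(0,3):SW a7@(2,5):N a8@(1,3):SW a9@(4,3):E
t=2: a0@(3,2):SW a1@(2,0):S a2@(2,3):SW a3@(4,1):SW a4@(3,1):SW a5@(2,5):NW a6@(1,2):SW a7@(1,5):N a8@(2,2):SW a9@(0,2):SW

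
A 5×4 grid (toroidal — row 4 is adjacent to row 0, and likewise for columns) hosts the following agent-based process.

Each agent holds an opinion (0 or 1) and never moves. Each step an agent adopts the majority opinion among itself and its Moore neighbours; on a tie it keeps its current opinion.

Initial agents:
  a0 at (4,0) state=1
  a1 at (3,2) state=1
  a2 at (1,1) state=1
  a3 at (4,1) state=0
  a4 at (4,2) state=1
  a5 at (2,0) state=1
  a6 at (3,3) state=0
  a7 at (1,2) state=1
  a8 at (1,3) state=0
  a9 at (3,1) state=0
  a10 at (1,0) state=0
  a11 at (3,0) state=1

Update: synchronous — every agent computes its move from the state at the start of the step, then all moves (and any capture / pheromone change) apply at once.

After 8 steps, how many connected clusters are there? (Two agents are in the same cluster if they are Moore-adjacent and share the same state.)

2

t=1: a0@(4,0):0 a1@(3,2):0 a2@(1,1):1 a3@(4,1):1 a4@(4,2):0 a5@(2,0):0 a6@(3,3):1 a7@(1,2):1 a8@(1,3):0 a9@(3,1):1 a10@(1,0):0 a11@(3,0):1
t=2: a0@(4,0):1 a1@(3,2):1 a2@(1,1):1 a3@(4,1):1 a4@(4,2):1 a5@(2,0):1 a6@(3,3):0 a7@(1,2):1 a8@(1,3):0 a9@(3,1):0 a10@(1,0):0 a11@(3,0):1
t=3: a0@(4,0):1 a1@(3,2):1 a2@(1,1):1 a3@(4,1):1 a4@(4,2):1 a5@(2,0):0 a6@(3,3):1 a7@(1,2):1 a8@(1,3):0 a9@(3,1):1 a10@(1,0):0 a11@(3,0):1
t=4: a0@(4,0):1 a1@(3,2):1 a2@(1,1):1 a3@(4,1):1 a4@(4,2):1 a5@(2,0):1 a6@(3,3):1 a7@(1,2):1 a8@(1,3):0 a9@(3,1):1 a10@(1,0):0 a11@(3,0):1
t=5: (unchanged — steady state)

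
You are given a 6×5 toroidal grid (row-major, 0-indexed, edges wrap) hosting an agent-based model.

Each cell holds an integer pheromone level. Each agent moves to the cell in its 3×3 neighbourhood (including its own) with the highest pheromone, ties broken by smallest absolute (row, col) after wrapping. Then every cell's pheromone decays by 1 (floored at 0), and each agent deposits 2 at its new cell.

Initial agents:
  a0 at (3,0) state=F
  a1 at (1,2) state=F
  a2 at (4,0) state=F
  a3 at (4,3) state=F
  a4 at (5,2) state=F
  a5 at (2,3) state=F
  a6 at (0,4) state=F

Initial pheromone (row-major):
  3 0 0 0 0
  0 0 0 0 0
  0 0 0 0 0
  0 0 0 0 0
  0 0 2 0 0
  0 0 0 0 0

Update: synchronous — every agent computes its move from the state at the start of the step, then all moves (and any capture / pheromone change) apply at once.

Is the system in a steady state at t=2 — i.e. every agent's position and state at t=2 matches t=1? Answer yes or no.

no

t=1: a0@(2,0) a1@(0,1) a2@(3,0) a3@(4,2) a4@(4,2) a5@(1,2) a6@(0,0) | pheromone: 4 2 0 0 0 / 0 0 2 0 0 / 2 0 0 0 0 / 2 0 0 0 0 / 0 0 5 0 0 / 0 0 0 0 0
t=2: a0@(2,0) a1@(0,0) a2@(2,0) a3@(4,2) a4@(4,2) a5@(0,1) a6@(0,0) | pheromone: 7 3 0 0 0 / 0 0 1 0 0 / 5 0 0 0 0 / 1 0 0 0 0 / 0 0 8 0 0 / 0 0 0 0 0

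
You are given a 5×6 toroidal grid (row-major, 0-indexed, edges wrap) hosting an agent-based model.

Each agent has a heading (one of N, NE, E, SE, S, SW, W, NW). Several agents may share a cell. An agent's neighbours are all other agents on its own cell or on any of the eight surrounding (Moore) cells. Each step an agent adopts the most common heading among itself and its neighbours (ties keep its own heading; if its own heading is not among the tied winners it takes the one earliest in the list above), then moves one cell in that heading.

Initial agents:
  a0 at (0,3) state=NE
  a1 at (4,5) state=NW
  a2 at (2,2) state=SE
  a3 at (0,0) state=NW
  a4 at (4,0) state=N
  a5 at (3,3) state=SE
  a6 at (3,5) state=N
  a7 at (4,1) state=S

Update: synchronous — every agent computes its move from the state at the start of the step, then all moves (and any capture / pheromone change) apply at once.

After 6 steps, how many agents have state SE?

t=1: a0@(4,4):NE a1@(3,4):NW a2@(3,3):SE a3@(4,5):NW a4@(3,0):N a5@(4,4):SE a6@(2,5):N a7@(0,1):S
t=2: a0@(0,5):SE a1@(2,3):NW a2@(4,4):SE a3@(3,4):NW a4@(2,0):N a5@(0,5):SE a6@(1,5):N a7@(1,1):S
t=3: a0@(1,0):SE a1@(1,2):NW a2@(0,5):SE a3@(2,3):NW a4@(1,0):N a5@(1,0):SE a6@(0,5):N a7@(2,1):S
t=4: a0@(2,1):SE a1@(0,1):NW a2@(1,0):SE a3@(1,2):NW a4@(2,1):SE a5@(2,1):SE a6@(1,0):SE a7@(3,2):SE
t=5: a0@(3,2):SE a1@(4,0):NW a2@(2,1):SE a3@(2,3):SE a4@(3,2):SE a5@(3,2):SE a6@(2,1):SE a7@(4,3):SE
t=6: a0@(4,3):SE a1@(3,5):NW a2@(3,2):SE a3@(3,4):SE a4@(4,3):SE a5@(4,3):SE a6@(3,2):SE a7@(0,4):SE

7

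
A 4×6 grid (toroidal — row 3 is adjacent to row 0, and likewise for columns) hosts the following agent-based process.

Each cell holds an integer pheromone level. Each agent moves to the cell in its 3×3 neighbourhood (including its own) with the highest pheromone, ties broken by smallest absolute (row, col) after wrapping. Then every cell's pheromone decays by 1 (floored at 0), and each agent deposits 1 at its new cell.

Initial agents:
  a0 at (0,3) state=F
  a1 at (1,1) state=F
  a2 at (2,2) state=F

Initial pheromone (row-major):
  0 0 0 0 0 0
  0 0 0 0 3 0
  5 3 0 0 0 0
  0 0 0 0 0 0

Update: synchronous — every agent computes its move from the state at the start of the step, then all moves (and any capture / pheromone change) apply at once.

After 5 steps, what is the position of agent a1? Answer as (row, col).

(2, 0)

t=1: a0@(1,4) a1@(2,0) a2@(2,1) | pheromone: 0 0 0 0 0 0 / 0 0 0 0 3 0 / 5 3 0 0 0 0 / 0 0 0 0 0 0
t=2: a0@(1,4) a1@(2,0) a2@(2,0) | pheromone: 0 0 0 0 0 0 / 0 0 0 0 3 0 / 6 2 0 0 0 0 / 0 0 0 0 0 0
t=3: a0@(1,4) a1@(2,0) a2@(2,0) | pheromone: 0 0 0 0 0 0 / 0 0 0 0 3 0 / 7 1 0 0 0 0 / 0 0 0 0 0 0
t=4: a0@(1,4) a1@(2,0) a2@(2,0) | pheromone: 0 0 0 0 0 0 / 0 0 0 0 3 0 / 8 0 0 0 0 0 / 0 0 0 0 0 0
t=5: a0@(1,4) a1@(2,0) a2@(2,0) | pheromone: 0 0 0 0 0 0 / 0 0 0 0 3 0 / 9 0 0 0 0 0 / 0 0 0 0 0 0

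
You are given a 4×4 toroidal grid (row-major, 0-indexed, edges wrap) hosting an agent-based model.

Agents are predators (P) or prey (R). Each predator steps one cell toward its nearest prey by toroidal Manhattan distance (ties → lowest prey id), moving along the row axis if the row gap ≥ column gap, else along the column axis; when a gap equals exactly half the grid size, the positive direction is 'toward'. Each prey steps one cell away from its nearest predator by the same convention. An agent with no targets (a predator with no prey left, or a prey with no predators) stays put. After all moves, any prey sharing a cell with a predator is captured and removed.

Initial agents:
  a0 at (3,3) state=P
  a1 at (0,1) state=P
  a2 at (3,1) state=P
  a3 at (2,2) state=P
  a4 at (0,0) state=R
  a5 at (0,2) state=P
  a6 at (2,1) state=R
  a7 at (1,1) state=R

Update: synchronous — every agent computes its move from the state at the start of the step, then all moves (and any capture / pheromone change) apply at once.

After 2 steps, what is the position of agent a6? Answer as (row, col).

(0, 1)

t=1: a0@(0,3):P a1@(0,0):P a2@(2,1):P a3@(2,1):P a5@(0,3):P a6@(1,1):R
t=2: a0@(0,0):P a1@(1,0):P a2@(1,1):P a3@(1,1):P a5@(0,0):P a6@(0,1):R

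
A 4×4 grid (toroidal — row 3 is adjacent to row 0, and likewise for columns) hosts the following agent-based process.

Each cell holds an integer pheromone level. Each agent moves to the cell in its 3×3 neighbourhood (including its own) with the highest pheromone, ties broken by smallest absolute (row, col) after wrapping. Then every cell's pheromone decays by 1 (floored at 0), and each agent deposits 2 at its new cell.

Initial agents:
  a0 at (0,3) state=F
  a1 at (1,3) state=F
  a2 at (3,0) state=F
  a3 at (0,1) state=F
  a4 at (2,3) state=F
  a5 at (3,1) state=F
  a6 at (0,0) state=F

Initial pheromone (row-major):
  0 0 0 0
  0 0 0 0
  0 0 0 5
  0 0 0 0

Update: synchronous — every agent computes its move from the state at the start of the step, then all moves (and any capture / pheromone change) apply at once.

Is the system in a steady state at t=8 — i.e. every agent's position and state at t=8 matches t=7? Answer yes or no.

t=1: a0@(0,0) a1@(2,3) a2@(2,3) a3@(0,0) a4@(2,3) a5@(0,0) a6@(0,0) | pheromone: 8 0 0 0 / 0 0 0 0 / 0 0 0 10 / 0 0 0 0
t=2: a0@(0,0) a1@(2,3) a2@(2,3) a3@(0,0) a4@(2,3) a5@(0,0) a6@(0,0) | pheromone: 15 0 0 0 / 0 0 0 0 / 0 0 0 15 / 0 0 0 0
t=3: a0@(0,0) a1@(2,3) a2@(2,3) a3@(0,0) a4@(2,3) a5@(0,0) a6@(0,0) | pheromone: 22 0 0 0 / 0 0 0 0 / 0 0 0 20 / 0 0 0 0
t=4: a0@(0,0) a1@(2,3) a2@(2,3) a3@(0,0) a4@(2,3) a5@(0,0) a6@(0,0) | pheromone: 29 0 0 0 / 0 0 0 0 / 0 0 0 25 / 0 0 0 0
t=5: a0@(0,0) a1@(2,3) a2@(2,3) a3@(0,0) a4@(2,3) a5@(0,0) a6@(0,0) | pheromone: 36 0 0 0 / 0 0 0 0 / 0 0 0 30 / 0 0 0 0
t=6: a0@(0,0) a1@(2,3) a2@(2,3) a3@(0,0) a4@(2,3) a5@(0,0) a6@(0,0) | pheromone: 43 0 0 0 / 0 0 0 0 / 0 0 0 35 / 0 0 0 0
t=7: a0@(0,0) a1@(2,3) a2@(2,3) a3@(0,0) a4@(2,3) a5@(0,0) a6@(0,0) | pheromone: 50 0 0 0 / 0 0 0 0 / 0 0 0 40 / 0 0 0 0
t=8: a0@(0,0) a1@(2,3) a2@(2,3) a3@(0,0) a4@(2,3) a5@(0,0) a6@(0,0) | pheromone: 57 0 0 0 / 0 0 0 0 / 0 0 0 45 / 0 0 0 0

yes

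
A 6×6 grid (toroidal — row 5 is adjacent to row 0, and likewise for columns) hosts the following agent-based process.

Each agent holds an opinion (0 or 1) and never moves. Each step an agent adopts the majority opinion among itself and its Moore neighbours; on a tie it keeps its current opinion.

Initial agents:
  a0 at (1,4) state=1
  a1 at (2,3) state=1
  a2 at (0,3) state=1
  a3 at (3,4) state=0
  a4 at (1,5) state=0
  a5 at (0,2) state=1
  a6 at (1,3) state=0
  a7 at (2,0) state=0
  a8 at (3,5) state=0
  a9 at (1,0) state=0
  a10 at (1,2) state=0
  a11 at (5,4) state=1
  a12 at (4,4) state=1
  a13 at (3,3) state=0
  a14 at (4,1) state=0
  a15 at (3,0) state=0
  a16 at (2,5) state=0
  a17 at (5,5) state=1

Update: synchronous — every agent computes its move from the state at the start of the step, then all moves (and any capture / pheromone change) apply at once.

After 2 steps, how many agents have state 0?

10

t=1: a0@(1,4):1 a1@(2,3):0 a2@(0,3):1 a3@(3,4):0 a4@(1,5):0 a5@(0,2):1 a6@(1,3):1 a7@(2,0):0 a8@(3,5):0 a9@(1,0):0 a10@(1,2):1 a11@(5,4):1 a12@(4,4):1 a13@(3,3):0 a14@(4,1):0 a15@(3,0):0 a16@(2,5):0 a17@(5,5):1
t=2: (unchanged — steady state)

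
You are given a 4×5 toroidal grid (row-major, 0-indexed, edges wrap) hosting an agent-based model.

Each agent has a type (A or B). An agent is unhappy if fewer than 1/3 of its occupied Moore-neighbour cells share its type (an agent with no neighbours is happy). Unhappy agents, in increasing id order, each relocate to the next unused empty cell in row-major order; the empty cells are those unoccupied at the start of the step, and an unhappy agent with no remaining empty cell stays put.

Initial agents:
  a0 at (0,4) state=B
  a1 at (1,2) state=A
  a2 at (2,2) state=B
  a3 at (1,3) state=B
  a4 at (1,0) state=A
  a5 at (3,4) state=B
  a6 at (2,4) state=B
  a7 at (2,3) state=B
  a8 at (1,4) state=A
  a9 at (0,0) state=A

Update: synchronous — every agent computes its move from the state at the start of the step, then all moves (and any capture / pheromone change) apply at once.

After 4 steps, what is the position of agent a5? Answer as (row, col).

(3, 4)

t=1: a0@(0,4):B a1@(0,1):A a2@(2,2):B a3@(1,3):B a4@(1,0):A a5@(3,4):B a6@(2,4):B a7@(2,3):B a8@(1,4):A a9@(0,0):A
t=2: (unchanged — steady state)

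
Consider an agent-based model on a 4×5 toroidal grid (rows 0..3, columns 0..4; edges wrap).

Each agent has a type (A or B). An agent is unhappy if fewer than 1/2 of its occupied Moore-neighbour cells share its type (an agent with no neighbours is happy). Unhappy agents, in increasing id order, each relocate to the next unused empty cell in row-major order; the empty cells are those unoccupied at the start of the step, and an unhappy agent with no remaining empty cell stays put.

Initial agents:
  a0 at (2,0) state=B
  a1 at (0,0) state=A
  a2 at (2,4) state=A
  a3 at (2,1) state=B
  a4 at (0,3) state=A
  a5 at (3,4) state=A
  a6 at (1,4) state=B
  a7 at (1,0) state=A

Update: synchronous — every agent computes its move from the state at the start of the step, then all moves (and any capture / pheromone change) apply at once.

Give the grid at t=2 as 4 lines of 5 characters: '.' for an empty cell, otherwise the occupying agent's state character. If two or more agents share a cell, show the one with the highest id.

ABBAA
.....
.B..A
....A

t=1: a0@(0,1):B a1@(0,0):A a2@(2,4):A a3@(2,1):B a4@(0,3):A a5@(3,4):A a6@(0,2):B a7@(0,4):A
t=2: (unchanged — steady state)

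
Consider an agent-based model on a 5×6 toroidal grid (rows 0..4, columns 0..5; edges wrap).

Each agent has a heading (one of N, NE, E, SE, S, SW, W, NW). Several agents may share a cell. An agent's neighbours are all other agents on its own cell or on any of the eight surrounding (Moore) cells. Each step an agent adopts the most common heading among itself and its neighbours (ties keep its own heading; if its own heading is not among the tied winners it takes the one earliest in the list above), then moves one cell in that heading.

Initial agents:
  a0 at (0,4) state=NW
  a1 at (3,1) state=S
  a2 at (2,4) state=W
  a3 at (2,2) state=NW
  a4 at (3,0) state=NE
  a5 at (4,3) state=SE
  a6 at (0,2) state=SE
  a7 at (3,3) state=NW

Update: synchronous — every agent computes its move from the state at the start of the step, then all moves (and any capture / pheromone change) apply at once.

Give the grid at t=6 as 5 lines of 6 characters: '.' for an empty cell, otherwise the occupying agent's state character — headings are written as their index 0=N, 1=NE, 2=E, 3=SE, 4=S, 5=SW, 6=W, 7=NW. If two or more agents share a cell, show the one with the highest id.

...3..
..77..
..777.
....7.
....7.

t=1: a0@(4,3):NW a1@(4,1):S a2@(2,3):W a3@(1,1):NW a4@(2,1):NE a5@(0,4):SE a6@(1,3):SE a7@(2,2):NW
t=2: a0@(3,2):NW a1@(0,1):S a2@(2,2):W a3@(0,0):NW a4@(1,0):NW a5@(1,5):SE a6@(2,4):SE a7@(1,1):NW
t=3: a0@(2,1):NW a1@(4,0):NW a2@(1,1):NW a3@(4,5):NW a4@(0,5):NW a5@(2,0):SE a6@(3,5):SE a7@(0,0):NW
t=4: a0@(1,0):NW a1@(3,5):NW a2@(0,0):NW a3@(3,4):NW a4@(4,4):NW a5@(3,1):SE a6@(4,0):SE a7@(4,5):NW
t=5: a0@(0,5):NW a1@(2,4):NW a2@(4,5):NW a3@(2,3):NW a4@(3,3):NW a5@(4,2):SE a6@(3,5):NW a7@(3,4):NW
t=6: a0@(4,4):NW a1@(1,3):NW a2@(3,4):NW a3@(1,2):NW a4@(2,2):NW a5@(0,3):SE a6@(2,4):NW a7@(2,3):NW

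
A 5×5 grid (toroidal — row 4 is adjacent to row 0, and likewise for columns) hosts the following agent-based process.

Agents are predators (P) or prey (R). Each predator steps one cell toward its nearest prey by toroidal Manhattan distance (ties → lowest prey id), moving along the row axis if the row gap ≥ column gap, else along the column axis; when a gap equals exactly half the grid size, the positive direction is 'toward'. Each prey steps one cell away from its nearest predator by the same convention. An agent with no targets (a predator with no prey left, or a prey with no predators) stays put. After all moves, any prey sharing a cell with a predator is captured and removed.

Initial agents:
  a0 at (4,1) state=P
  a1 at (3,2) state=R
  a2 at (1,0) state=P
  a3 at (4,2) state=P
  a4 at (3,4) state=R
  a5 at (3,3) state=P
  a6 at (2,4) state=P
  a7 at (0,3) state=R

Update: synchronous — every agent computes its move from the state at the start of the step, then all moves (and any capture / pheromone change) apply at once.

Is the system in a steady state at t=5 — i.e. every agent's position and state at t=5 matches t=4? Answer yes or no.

t=1: a0@(3,1):P a1@(2,2):R a2@(2,0):P a3@(3,2):P a4@(3,0):R a5@(3,2):P a6@(3,4):P a7@(1,3):R
t=2: a0@(3,0):P a1@(1,2):R a2@(3,0):P a3@(2,2):P a4@(3,4):R a5@(2,2):P a6@(3,0):P a7@(1,2):R
t=3: a0@(3,4):P a1@(0,2):R a2@(3,4):P a3@(1,2):P a4@(3,3):R a5@(1,2):P a6@(3,4):P a7@(0,2):R
t=4: a0@(3,3):P a1@(4,2):R a2@(3,3):P a3@(0,2):P a4@(3,2):R a5@(0,2):P a6@(3,3):P a7@(4,2):R
t=5: a0@(3,2):P a2@(3,2):P a3@(4,2):P a4@(3,1):R a5@(4,2):P a6@(3,2):P

no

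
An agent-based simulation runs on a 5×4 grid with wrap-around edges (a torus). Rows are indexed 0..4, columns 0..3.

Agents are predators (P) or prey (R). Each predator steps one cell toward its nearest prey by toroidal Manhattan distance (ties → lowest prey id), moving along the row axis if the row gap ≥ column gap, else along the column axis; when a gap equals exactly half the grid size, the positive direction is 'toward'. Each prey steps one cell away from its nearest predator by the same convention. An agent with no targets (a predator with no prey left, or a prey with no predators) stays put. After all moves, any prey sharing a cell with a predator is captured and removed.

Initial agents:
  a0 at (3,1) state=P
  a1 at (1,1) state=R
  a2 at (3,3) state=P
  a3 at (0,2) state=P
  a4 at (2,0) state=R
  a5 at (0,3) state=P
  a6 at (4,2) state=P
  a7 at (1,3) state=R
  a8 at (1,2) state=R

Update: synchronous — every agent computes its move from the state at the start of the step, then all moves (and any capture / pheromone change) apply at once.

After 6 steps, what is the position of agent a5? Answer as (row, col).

t=1: a0@(2,1):P a1@(0,1):R a2@(2,3):P a3@(1,2):P a4@(1,0):R a5@(1,3):P a6@(0,2):P a8@(2,2):R
t=2: a0@(2,2):P a1@(0,0):R a2@(2,2):P a3@(2,2):P a4@(1,1):R a5@(1,0):P a6@(0,1):P a8@(2,3):R
t=3: a0@(2,3):P a1@(4,0):R a2@(2,3):P a3@(2,3):P a4@(1,2):R a5@(0,0):P a6@(0,0):P a8@(2,0):R
t=4: a0@(2,0):P a1@(3,0):R a2@(2,0):P a3@(2,0):P a4@(0,2):R a5@(4,0):P a6@(4,0):P a8@(2,1):R
t=5: a0@(3,0):P a1@(4,0):R a2@(3,0):P a3@(3,0):P a4@(0,1):R a5@(3,0):P a6@(3,0):P a8@(2,2):R
t=6: a0@(4,0):P a1@(0,0):R a2@(4,0):P a3@(4,0):P a4@(1,1):R a5@(4,0):P a6@(4,0):P a8@(2,1):R

(4, 0)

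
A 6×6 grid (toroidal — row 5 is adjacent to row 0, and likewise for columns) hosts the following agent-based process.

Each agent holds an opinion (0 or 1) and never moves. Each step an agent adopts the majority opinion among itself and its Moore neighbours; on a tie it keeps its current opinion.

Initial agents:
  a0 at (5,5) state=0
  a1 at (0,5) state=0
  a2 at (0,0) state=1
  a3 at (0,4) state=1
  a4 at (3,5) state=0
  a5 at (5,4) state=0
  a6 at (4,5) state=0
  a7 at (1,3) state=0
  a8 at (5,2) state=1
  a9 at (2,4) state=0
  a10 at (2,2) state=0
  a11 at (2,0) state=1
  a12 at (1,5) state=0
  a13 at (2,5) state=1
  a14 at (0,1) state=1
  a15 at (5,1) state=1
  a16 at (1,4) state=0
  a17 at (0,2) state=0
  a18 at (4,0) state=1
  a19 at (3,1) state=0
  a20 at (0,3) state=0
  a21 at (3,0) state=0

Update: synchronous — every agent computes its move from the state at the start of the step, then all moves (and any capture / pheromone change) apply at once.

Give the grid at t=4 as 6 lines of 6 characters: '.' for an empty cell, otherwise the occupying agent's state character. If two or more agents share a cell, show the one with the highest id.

110000
...000
0.0.00
00...0
0....0
.11.00

t=1: a0@(5,5):0 a1@(0,5):0 a2@(0,0):1 a3@(0,4):0 a4@(3,5):0 a5@(5,4):0 a6@(4,5):0 a7@(1,3):0 a8@(5,2):1 a9@(2,4):0 a10@(2,2):0 a11@(2,0):0 a12@(1,5):0 a13@(2,5):0 a14@(0,1):1 a15@(5,1):1 a16@(1,4):0 a17@(0,2):0 a18@(4,0):0 a19@(3,1):0 a20@(0,3):0 a21@(3,0):0
t=2: (unchanged — steady state)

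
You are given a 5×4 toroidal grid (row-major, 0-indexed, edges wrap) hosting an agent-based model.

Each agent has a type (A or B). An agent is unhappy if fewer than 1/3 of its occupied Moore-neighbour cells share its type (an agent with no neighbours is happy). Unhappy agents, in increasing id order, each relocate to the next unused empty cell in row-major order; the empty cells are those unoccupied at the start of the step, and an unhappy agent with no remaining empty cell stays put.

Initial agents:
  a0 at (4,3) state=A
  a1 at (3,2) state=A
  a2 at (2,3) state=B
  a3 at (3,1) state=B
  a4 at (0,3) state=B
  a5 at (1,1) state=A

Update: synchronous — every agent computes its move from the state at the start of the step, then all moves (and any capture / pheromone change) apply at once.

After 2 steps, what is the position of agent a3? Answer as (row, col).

(0, 1)

t=1: a0@(4,3):A a1@(3,2):A a2@(0,0):B a3@(0,1):B a4@(0,2):B a5@(1,1):A
t=2: a0@(4,3):A a1@(3,2):A a2@(0,0):B a3@(0,1):B a4@(0,2):B a5@(0,3):A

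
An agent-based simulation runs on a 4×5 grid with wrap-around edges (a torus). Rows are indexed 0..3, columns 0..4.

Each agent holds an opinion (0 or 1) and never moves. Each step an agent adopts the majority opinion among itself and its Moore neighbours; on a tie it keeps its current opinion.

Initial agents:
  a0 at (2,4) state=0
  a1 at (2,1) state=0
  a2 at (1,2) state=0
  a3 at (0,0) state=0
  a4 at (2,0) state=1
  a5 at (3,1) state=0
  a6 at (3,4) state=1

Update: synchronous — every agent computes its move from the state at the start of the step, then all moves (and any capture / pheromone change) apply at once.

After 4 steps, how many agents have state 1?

2

t=1: a0@(2,4):1 a1@(2,1):0 a2@(1,2):0 a3@(0,0):0 a4@(2,0):0 a5@(3,1):0 a6@(3,4):1
t=2: (unchanged — steady state)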